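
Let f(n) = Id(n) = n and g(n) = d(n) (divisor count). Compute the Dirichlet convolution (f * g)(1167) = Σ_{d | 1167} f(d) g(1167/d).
(Id * d)(1167) = 1955

Divisors of 1167: [1, 3, 389, 1167]. For each d | 1167:
  d = 1: Id(1) · d(1167/1) = 1 · 4 = 4
  d = 3: Id(3) · d(1167/3) = 3 · 2 = 6
  d = 389: Id(389) · d(1167/389) = 389 · 2 = 778
  d = 1167: Id(1167) · d(1167/1167) = 1167 · 1 = 1167
Summing: (Id * d)(1167) = 4 + 6 + 778 + 1167 = 1955.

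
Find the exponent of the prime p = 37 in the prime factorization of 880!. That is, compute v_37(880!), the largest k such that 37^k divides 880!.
v_37(880!) = 23

Legendre's formula: v_p(n!) = Σ_{k ≥ 1} ⌊n / p^k⌋. For p = 37, n = 880, the terms are:
  ⌊880/37^1⌋ = ⌊880/37⌋ = 23
(the next term ⌊880/37^2⌋ = 0, terminating the sum). Summing: v_37(880!) = 23 = 23.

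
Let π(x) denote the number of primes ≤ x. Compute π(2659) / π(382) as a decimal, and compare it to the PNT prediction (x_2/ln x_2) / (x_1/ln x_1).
π(2659)/π(382) = 385/75 ≈ 5.1333;  PNT prediction ≈ 5.2480.

π(382) = 75 and π(2659) = 385, so π(2659)/π(382) ≈ 5.1333. The PNT-predicted ratio is (2659/ln(2659)) / (382/ln(382)) ≈ 5.2480. The two agree to within a few percent, as expected.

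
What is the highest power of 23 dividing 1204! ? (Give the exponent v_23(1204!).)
v_23(1204!) = 54

Legendre's formula: v_p(n!) = Σ_{k ≥ 1} ⌊n / p^k⌋. For p = 23, n = 1204, the terms are:
  ⌊1204/23^1⌋ = ⌊1204/23⌋ = 52
  ⌊1204/23^2⌋ = ⌊1204/529⌋ = 2
(the next term ⌊1204/23^3⌋ = 0, terminating the sum). Summing: v_23(1204!) = 52 + 2 = 54.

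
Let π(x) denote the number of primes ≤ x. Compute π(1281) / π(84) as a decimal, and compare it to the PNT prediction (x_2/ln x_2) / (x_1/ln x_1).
π(1281)/π(84) = 207/23 ≈ 9.0000;  PNT prediction ≈ 9.4432.

π(84) = 23 and π(1281) = 207, so π(1281)/π(84) ≈ 9.0000. The PNT-predicted ratio is (1281/ln(1281)) / (84/ln(84)) ≈ 9.4432. The two agree to within a few percent, as expected.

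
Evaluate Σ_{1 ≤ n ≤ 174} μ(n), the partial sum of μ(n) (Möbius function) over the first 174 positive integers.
Σ_{n ≤ 174} μ(n) = -4

Compute μ(n) for each 1 ≤ n ≤ 174: μ(1) = 1, μ(2) = -1, μ(3) = -1, μ(4) = 0, μ(5) = -1, μ(6) = 1, μ(7) = -1, μ(8) = 0, μ(9) = 0, μ(10) = 1, μ(11) = -1, μ(12) = 0, μ(13) = -1, μ(14) = 1, μ(15) = 1, μ(16) = 0, μ(17) = -1, μ(18) = 0, μ(19) = -1, μ(20) = 0, μ(21) = 1, μ(22) = 1, μ(23) = -1, μ(24) = 0, μ(25) = 0, μ(26) = 1, μ(27) = 0, μ(28) = 0, μ(29) = -1, μ(30) = -1, μ(31) = -1, μ(32) = 0, μ(33) = 1, μ(34) = 1, μ(35) = 1, μ(36) = 0, μ(37) = -1, μ(38) = 1, μ(39) = 1, μ(40) = 0, μ(41) = -1, μ(42) = -1, μ(43) = -1, μ(44) = 0, μ(45) = 0, μ(46) = 1, μ(47) = -1, μ(48) = 0, μ(49) = 0, μ(50) = 0, μ(51) = 1, μ(52) = 0, μ(53) = -1, μ(54) = 0, μ(55) = 1, μ(56) = 0, μ(57) = 1, μ(58) = 1, μ(59) = -1, μ(60) = 0, μ(61) = -1, μ(62) = 1, μ(63) = 0, μ(64) = 0, μ(65) = 1, μ(66) = -1, μ(67) = -1, μ(68) = 0, μ(69) = 1, μ(70) = -1, μ(71) = -1, μ(72) = 0, μ(73) = -1, μ(74) = 1, μ(75) = 0, μ(76) = 0, μ(77) = 1, μ(78) = -1, μ(79) = -1, μ(80) = 0, μ(81) = 0, μ(82) = 1, μ(83) = -1, μ(84) = 0, μ(85) = 1, μ(86) = 1, μ(87) = 1, μ(88) = 0, μ(89) = -1, μ(90) = 0, μ(91) = 1, μ(92) = 0, μ(93) = 1, μ(94) = 1, μ(95) = 1, μ(96) = 0, μ(97) = -1, μ(98) = 0, μ(99) = 0, μ(100) = 0, μ(101) = -1, μ(102) = -1, μ(103) = -1, μ(104) = 0, μ(105) = -1, μ(106) = 1, μ(107) = -1, μ(108) = 0, μ(109) = -1, μ(110) = -1, μ(111) = 1, μ(112) = 0, μ(113) = -1, μ(114) = -1, μ(115) = 1, μ(116) = 0, μ(117) = 0, μ(118) = 1, μ(119) = 1, μ(120) = 0, μ(121) = 0, μ(122) = 1, μ(123) = 1, μ(124) = 0, μ(125) = 0, μ(126) = 0, μ(127) = -1, μ(128) = 0, μ(129) = 1, μ(130) = -1, μ(131) = -1, μ(132) = 0, μ(133) = 1, μ(134) = 1, μ(135) = 0, μ(136) = 0, μ(137) = -1, μ(138) = -1, μ(139) = -1, μ(140) = 0, μ(141) = 1, μ(142) = 1, μ(143) = 1, μ(144) = 0, μ(145) = 1, μ(146) = 1, μ(147) = 0, μ(148) = 0, μ(149) = -1, μ(150) = 0, μ(151) = -1, μ(152) = 0, μ(153) = 0, μ(154) = -1, μ(155) = 1, μ(156) = 0, μ(157) = -1, μ(158) = 1, μ(159) = 1, μ(160) = 0, μ(161) = 1, μ(162) = 0, μ(163) = -1, μ(164) = 0, μ(165) = -1, μ(166) = 1, μ(167) = -1, μ(168) = 0, μ(169) = 0, μ(170) = -1, μ(171) = 0, μ(172) = 0, μ(173) = -1, μ(174) = -1. Summing all 174 values: -4. (Mertens function M(x) = Σ_{n ≤ x} μ(n); on average M(x) should be small (PNT ⟺ M(x) = o(x)).)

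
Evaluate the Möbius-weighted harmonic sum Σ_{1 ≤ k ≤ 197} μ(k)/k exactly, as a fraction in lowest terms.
Σ μ(k)/k = -10619956756869560313065816620548852142822454316540788251493888218559666579195/412585138412243404033282153204433423786722919328407878608465087271542530344602

Values of μ(k) for 1 ≤ k ≤ 197: μ(1) = 1, μ(2) = -1, μ(3) = -1, μ(5) = -1, μ(6) = 1, μ(7) = -1, μ(10) = 1, μ(11) = -1, μ(13) = -1, μ(14) = 1, μ(15) = 1, μ(17) = -1, μ(19) = -1, μ(21) = 1, μ(22) = 1, μ(23) = -1, μ(26) = 1, μ(29) = -1, μ(30) = -1, μ(31) = -1, μ(33) = 1, μ(34) = 1, μ(35) = 1, μ(37) = -1, μ(38) = 1, μ(39) = 1, μ(41) = -1, μ(42) = -1, μ(43) = -1, μ(46) = 1, μ(47) = -1, μ(51) = 1, μ(53) = -1, μ(55) = 1, μ(57) = 1, μ(58) = 1, μ(59) = -1, μ(61) = -1, μ(62) = 1, μ(65) = 1, μ(66) = -1, μ(67) = -1, μ(69) = 1, μ(70) = -1, μ(71) = -1, μ(73) = -1, μ(74) = 1, μ(77) = 1, μ(78) = -1, μ(79) = -1, μ(82) = 1, μ(83) = -1, μ(85) = 1, μ(86) = 1, μ(87) = 1, μ(89) = -1, μ(91) = 1, μ(93) = 1, μ(94) = 1, μ(95) = 1, μ(97) = -1, μ(101) = -1, μ(102) = -1, μ(103) = -1, μ(105) = -1, μ(106) = 1, μ(107) = -1, μ(109) = -1, μ(110) = -1, μ(111) = 1, μ(113) = -1, μ(114) = -1, μ(115) = 1, μ(118) = 1, μ(119) = 1, μ(122) = 1, μ(123) = 1, μ(127) = -1, μ(129) = 1, μ(130) = -1, μ(131) = -1, μ(133) = 1, μ(134) = 1, μ(137) = -1, μ(138) = -1, μ(139) = -1, μ(141) = 1, μ(142) = 1, μ(143) = 1, μ(145) = 1, μ(146) = 1, μ(149) = -1, μ(151) = -1, μ(154) = -1, μ(155) = 1, μ(157) = -1, μ(158) = 1, μ(159) = 1, μ(161) = 1, μ(163) = -1, μ(165) = -1, μ(166) = 1, μ(167) = -1, μ(170) = -1, μ(173) = -1, μ(174) = -1, μ(177) = 1, μ(178) = 1, μ(179) = -1, μ(181) = -1, μ(182) = -1, μ(183) = 1, μ(185) = 1, μ(186) = -1, μ(187) = 1, μ(190) = -1, μ(191) = -1, μ(193) = -1, μ(194) = 1, μ(195) = -1, μ(197) = -1, with μ = 0 on non-squarefree integers. Summing μ(k)/k for k where μ(k) ≠ 0 gives -10619956756869560313065816620548852142822454316540788251493888218559666579195/412585138412243404033282153204433423786722919328407878608465087271542530344602 ≈ -0.0257. (PNT ⟺ this sum → 0 as n → ∞.)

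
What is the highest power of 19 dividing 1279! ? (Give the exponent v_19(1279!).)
v_19(1279!) = 70

Legendre's formula: v_p(n!) = Σ_{k ≥ 1} ⌊n / p^k⌋. For p = 19, n = 1279, the terms are:
  ⌊1279/19^1⌋ = ⌊1279/19⌋ = 67
  ⌊1279/19^2⌋ = ⌊1279/361⌋ = 3
(the next term ⌊1279/19^3⌋ = 0, terminating the sum). Summing: v_19(1279!) = 67 + 3 = 70.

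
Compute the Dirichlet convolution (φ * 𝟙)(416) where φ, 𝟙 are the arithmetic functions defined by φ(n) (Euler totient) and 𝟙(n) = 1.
(φ * 𝟙)(416) = 416

Divisors of 416: [1, 2, 4, 8, 13, 16, 26, 32, 52, 104, 208, 416]. For each d | 416:
  d = 1: φ(1) · 𝟙(416/1) = 1 · 1 = 1
  d = 2: φ(2) · 𝟙(416/2) = 1 · 1 = 1
  d = 4: φ(4) · 𝟙(416/4) = 2 · 1 = 2
  d = 8: φ(8) · 𝟙(416/8) = 4 · 1 = 4
  d = 13: φ(13) · 𝟙(416/13) = 12 · 1 = 12
  d = 16: φ(16) · 𝟙(416/16) = 8 · 1 = 8
  d = 26: φ(26) · 𝟙(416/26) = 12 · 1 = 12
  d = 32: φ(32) · 𝟙(416/32) = 16 · 1 = 16
  d = 52: φ(52) · 𝟙(416/52) = 24 · 1 = 24
  d = 104: φ(104) · 𝟙(416/104) = 48 · 1 = 48
  d = 208: φ(208) · 𝟙(416/208) = 96 · 1 = 96
  d = 416: φ(416) · 𝟙(416/416) = 192 · 1 = 192
Summing: (φ * 𝟙)(416) = 1 + 1 + 2 + 4 + 12 + 8 + 12 + 16 + 24 + 48 + 96 + 192 = 416.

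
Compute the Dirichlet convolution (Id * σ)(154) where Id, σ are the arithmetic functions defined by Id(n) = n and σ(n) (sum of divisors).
(Id * σ)(154) = 1725

Divisors of 154: [1, 2, 7, 11, 14, 22, 77, 154]. For each d | 154:
  d = 1: Id(1) · σ(154/1) = 1 · 288 = 288
  d = 2: Id(2) · σ(154/2) = 2 · 96 = 192
  d = 7: Id(7) · σ(154/7) = 7 · 36 = 252
  d = 11: Id(11) · σ(154/11) = 11 · 24 = 264
  d = 14: Id(14) · σ(154/14) = 14 · 12 = 168
  d = 22: Id(22) · σ(154/22) = 22 · 8 = 176
  d = 77: Id(77) · σ(154/77) = 77 · 3 = 231
  d = 154: Id(154) · σ(154/154) = 154 · 1 = 154
Summing: (Id * σ)(154) = 288 + 192 + 252 + 264 + 168 + 176 + 231 + 154 = 1725.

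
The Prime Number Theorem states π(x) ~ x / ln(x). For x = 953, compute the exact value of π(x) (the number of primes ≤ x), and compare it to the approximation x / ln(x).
π(953) = 162;  x/ln(x) ≈ 138.93;  relative error ≈ 14.24%.

Directly count primes up to 953: π(953) = 162. The PNT approximation gives 953/ln(953) ≈ 953/6.85961 ≈ 138.93. Relative error (π(x) − x/ln(x)) / π(x) ≈ 14.24%; the approximation is known to undercount slightly (Li(x) is a better estimate).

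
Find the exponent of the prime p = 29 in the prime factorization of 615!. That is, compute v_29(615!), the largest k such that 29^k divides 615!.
v_29(615!) = 21

Legendre's formula: v_p(n!) = Σ_{k ≥ 1} ⌊n / p^k⌋. For p = 29, n = 615, the terms are:
  ⌊615/29^1⌋ = ⌊615/29⌋ = 21
(the next term ⌊615/29^2⌋ = 0, terminating the sum). Summing: v_29(615!) = 21 = 21.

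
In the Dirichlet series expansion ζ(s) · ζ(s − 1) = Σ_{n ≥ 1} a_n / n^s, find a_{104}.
σ(104) = 210

In the product (Σ m^0/m^s)(Σ k / k^s) = Σ (Σ_{d | n} d) / n^s, the coefficient of 1/n^s is σ(n) = Σ_{d | n} d. For n = 104, divisors are [1, 2, 4, 8, 13, 26, 52, 104]; summing: σ(104) = 210.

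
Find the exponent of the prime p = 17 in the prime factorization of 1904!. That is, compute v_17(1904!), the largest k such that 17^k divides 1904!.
v_17(1904!) = 118

Legendre's formula: v_p(n!) = Σ_{k ≥ 1} ⌊n / p^k⌋. For p = 17, n = 1904, the terms are:
  ⌊1904/17^1⌋ = ⌊1904/17⌋ = 112
  ⌊1904/17^2⌋ = ⌊1904/289⌋ = 6
(the next term ⌊1904/17^3⌋ = 0, terminating the sum). Summing: v_17(1904!) = 112 + 6 = 118.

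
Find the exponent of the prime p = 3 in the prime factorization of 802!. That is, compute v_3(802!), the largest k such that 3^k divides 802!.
v_3(802!) = 398

Legendre's formula: v_p(n!) = Σ_{k ≥ 1} ⌊n / p^k⌋. For p = 3, n = 802, the terms are:
  ⌊802/3^1⌋ = ⌊802/3⌋ = 267
  ⌊802/3^2⌋ = ⌊802/9⌋ = 89
  ⌊802/3^3⌋ = ⌊802/27⌋ = 29
  ⌊802/3^4⌋ = ⌊802/81⌋ = 9
  ⌊802/3^5⌋ = ⌊802/243⌋ = 3
  ⌊802/3^6⌋ = ⌊802/729⌋ = 1
(the next term ⌊802/3^7⌋ = 0, terminating the sum). Summing: v_3(802!) = 267 + 89 + 29 + 9 + 3 + 1 = 398.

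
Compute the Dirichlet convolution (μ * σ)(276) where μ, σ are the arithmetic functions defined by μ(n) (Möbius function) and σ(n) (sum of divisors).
(μ * σ)(276) = 276

Divisors of 276: [1, 2, 3, 4, 6, 12, 23, 46, 69, 92, 138, 276]. For each d | 276:
  d = 1: μ(1) · σ(276/1) = 1 · 672 = 672
  d = 2: μ(2) · σ(276/2) = -1 · 288 = -288
  d = 3: μ(3) · σ(276/3) = -1 · 168 = -168
  d = 4: μ(4) · σ(276/4) = 0 · 96 = 0
  d = 6: μ(6) · σ(276/6) = 1 · 72 = 72
  d = 12: μ(12) · σ(276/12) = 0 · 24 = 0
  d = 23: μ(23) · σ(276/23) = -1 · 28 = -28
  d = 46: μ(46) · σ(276/46) = 1 · 12 = 12
  d = 69: μ(69) · σ(276/69) = 1 · 7 = 7
  d = 92: μ(92) · σ(276/92) = 0 · 4 = 0
  d = 138: μ(138) · σ(276/138) = -1 · 3 = -3
  d = 276: μ(276) · σ(276/276) = 0 · 1 = 0
Summing: (μ * σ)(276) = 672 + -288 + -168 + 0 + 72 + 0 + -28 + 12 + 7 + 0 + -3 + 0 = 276.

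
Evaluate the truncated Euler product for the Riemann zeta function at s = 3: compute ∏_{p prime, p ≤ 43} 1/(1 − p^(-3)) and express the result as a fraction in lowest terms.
∏ = 11622300127850926153432227486340003/9669167824002218213355442162630656

The primes p ≤ 43 are [2, 3, 5, 7, 11, 13, 17, 19, 23, 29, 31, 37, 41, 43]. For each prime, (1 − 1/p^3)^(-1) = p^3 / (p^3 − 1). The product is (1 − 1/2^3)^(-1), (1 − 1/3^3)^(-1), (1 − 1/5^3)^(-1), (1 − 1/7^3)^(-1), (1 − 1/11^3)^(-1), (1 − 1/13^3)^(-1), (1 − 1/17^3)^(-1), (1 − 1/19^3)^(-1), (1 − 1/23^3)^(-1), (1 − 1/29^3)^(-1), (1 − 1/31^3)^(-1), (1 − 1/37^3)^(-1), (1 − 1/41^3)^(-1), (1 − 1/43^3)^(-1) = ∏ p^3 / (p^3 − 1) = 11622300127850926153432227486340003/9669167824002218213355442162630656.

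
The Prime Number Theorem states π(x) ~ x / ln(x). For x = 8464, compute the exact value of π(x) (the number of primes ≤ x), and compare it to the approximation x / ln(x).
π(8464) = 1058;  x/ln(x) ≈ 935.91;  relative error ≈ 11.54%.

Directly count primes up to 8464: π(8464) = 1058. The PNT approximation gives 8464/ln(8464) ≈ 8464/9.04358 ≈ 935.91. Relative error (π(x) − x/ln(x)) / π(x) ≈ 11.54%; the approximation is known to undercount slightly (Li(x) is a better estimate).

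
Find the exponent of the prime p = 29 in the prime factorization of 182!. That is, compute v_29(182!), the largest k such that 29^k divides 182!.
v_29(182!) = 6

Legendre's formula: v_p(n!) = Σ_{k ≥ 1} ⌊n / p^k⌋. For p = 29, n = 182, the terms are:
  ⌊182/29^1⌋ = ⌊182/29⌋ = 6
(the next term ⌊182/29^2⌋ = 0, terminating the sum). Summing: v_29(182!) = 6 = 6.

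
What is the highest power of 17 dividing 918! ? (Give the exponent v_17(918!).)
v_17(918!) = 57

Legendre's formula: v_p(n!) = Σ_{k ≥ 1} ⌊n / p^k⌋. For p = 17, n = 918, the terms are:
  ⌊918/17^1⌋ = ⌊918/17⌋ = 54
  ⌊918/17^2⌋ = ⌊918/289⌋ = 3
(the next term ⌊918/17^3⌋ = 0, terminating the sum). Summing: v_17(918!) = 54 + 3 = 57.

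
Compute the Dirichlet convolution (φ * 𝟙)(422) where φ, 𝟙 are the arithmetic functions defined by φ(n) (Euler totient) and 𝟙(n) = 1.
(φ * 𝟙)(422) = 422

Divisors of 422: [1, 2, 211, 422]. For each d | 422:
  d = 1: φ(1) · 𝟙(422/1) = 1 · 1 = 1
  d = 2: φ(2) · 𝟙(422/2) = 1 · 1 = 1
  d = 211: φ(211) · 𝟙(422/211) = 210 · 1 = 210
  d = 422: φ(422) · 𝟙(422/422) = 210 · 1 = 210
Summing: (φ * 𝟙)(422) = 1 + 1 + 210 + 210 = 422.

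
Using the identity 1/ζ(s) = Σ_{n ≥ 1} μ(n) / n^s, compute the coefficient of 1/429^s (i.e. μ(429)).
μ(429) = -1

Factor n = 429 = 3 · 11 · 13. μ(n) = 0 if any exponent ≥ 2 (not squarefree); otherwise μ(n) = (−1)^{ω(n)} where ω(n) is the number of distinct prime factors. Applying: μ(429) = -1.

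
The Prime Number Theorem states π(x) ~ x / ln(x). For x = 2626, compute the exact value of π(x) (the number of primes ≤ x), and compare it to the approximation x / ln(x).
π(2626) = 381;  x/ln(x) ≈ 333.54;  relative error ≈ 12.46%.

Directly count primes up to 2626: π(2626) = 381. The PNT approximation gives 2626/ln(2626) ≈ 2626/7.87322 ≈ 333.54. Relative error (π(x) − x/ln(x)) / π(x) ≈ 12.46%; the approximation is known to undercount slightly (Li(x) is a better estimate).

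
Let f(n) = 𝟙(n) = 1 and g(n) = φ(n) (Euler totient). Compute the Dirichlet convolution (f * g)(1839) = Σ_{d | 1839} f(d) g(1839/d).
(𝟙 * φ)(1839) = 1839

Divisors of 1839: [1, 3, 613, 1839]. For each d | 1839:
  d = 1: 𝟙(1) · φ(1839/1) = 1 · 1224 = 1224
  d = 3: 𝟙(3) · φ(1839/3) = 1 · 612 = 612
  d = 613: 𝟙(613) · φ(1839/613) = 1 · 2 = 2
  d = 1839: 𝟙(1839) · φ(1839/1839) = 1 · 1 = 1
Summing: (𝟙 * φ)(1839) = 1224 + 612 + 2 + 1 = 1839.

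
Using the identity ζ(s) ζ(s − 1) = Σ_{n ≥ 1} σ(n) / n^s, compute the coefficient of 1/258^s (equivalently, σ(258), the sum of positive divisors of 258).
σ(258) = 528

In the product (Σ m^0/m^s)(Σ k / k^s) = Σ (Σ_{d | n} d) / n^s, the coefficient of 1/n^s is σ(n) = Σ_{d | n} d. For n = 258, divisors are [1, 2, 3, 6, 43, 86, 129, 258]; summing: σ(258) = 528.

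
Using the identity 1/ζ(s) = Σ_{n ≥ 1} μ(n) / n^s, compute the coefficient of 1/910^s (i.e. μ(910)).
μ(910) = 1

Factor n = 910 = 2 · 5 · 7 · 13. μ(n) = 0 if any exponent ≥ 2 (not squarefree); otherwise μ(n) = (−1)^{ω(n)} where ω(n) is the number of distinct prime factors. Applying: μ(910) = 1.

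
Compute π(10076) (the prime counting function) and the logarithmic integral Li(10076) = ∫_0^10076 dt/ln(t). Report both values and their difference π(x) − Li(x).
π(10076) = 1236;  Li(10076) ≈ 1254.39;  π(x) − Li(x) ≈ -18.39.

Direct count of primes ≤ 10076 gives π(10076) = 1236. Numerical evaluation of the logarithmic integral gives Li(10076) ≈ 1254.39. The difference π(x) − Li(x) ≈ -18.39 is typically negative for small/moderate x (Li(x) overestimates), though Littlewood's theorem shows this sign changes infinitely often.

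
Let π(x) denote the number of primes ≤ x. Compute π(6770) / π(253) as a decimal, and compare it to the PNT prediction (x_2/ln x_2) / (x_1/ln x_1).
π(6770)/π(253) = 871/54 ≈ 16.1296;  PNT prediction ≈ 16.7872.

π(253) = 54 and π(6770) = 871, so π(6770)/π(253) ≈ 16.1296. The PNT-predicted ratio is (6770/ln(6770)) / (253/ln(253)) ≈ 16.7872. The two agree to within a few percent, as expected.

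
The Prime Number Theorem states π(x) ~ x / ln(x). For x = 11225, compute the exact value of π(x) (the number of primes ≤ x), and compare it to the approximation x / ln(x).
π(11225) = 1357;  x/ln(x) ≈ 1203.64;  relative error ≈ 11.30%.

Directly count primes up to 11225: π(11225) = 1357. The PNT approximation gives 11225/ln(11225) ≈ 11225/9.32590 ≈ 1203.64. Relative error (π(x) − x/ln(x)) / π(x) ≈ 11.30%; the approximation is known to undercount slightly (Li(x) is a better estimate).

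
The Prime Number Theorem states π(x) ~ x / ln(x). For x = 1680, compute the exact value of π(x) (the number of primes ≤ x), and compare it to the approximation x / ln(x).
π(1680) = 263;  x/ln(x) ≈ 226.22;  relative error ≈ 13.99%.

Directly count primes up to 1680: π(1680) = 263. The PNT approximation gives 1680/ln(1680) ≈ 1680/7.42655 ≈ 226.22. Relative error (π(x) − x/ln(x)) / π(x) ≈ 13.99%; the approximation is known to undercount slightly (Li(x) is a better estimate).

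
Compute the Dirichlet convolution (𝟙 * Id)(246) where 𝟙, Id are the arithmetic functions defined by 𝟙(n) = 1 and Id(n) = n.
(𝟙 * Id)(246) = 504

Divisors of 246: [1, 2, 3, 6, 41, 82, 123, 246]. For each d | 246:
  d = 1: 𝟙(1) · Id(246/1) = 1 · 246 = 246
  d = 2: 𝟙(2) · Id(246/2) = 1 · 123 = 123
  d = 3: 𝟙(3) · Id(246/3) = 1 · 82 = 82
  d = 6: 𝟙(6) · Id(246/6) = 1 · 41 = 41
  d = 41: 𝟙(41) · Id(246/41) = 1 · 6 = 6
  d = 82: 𝟙(82) · Id(246/82) = 1 · 3 = 3
  d = 123: 𝟙(123) · Id(246/123) = 1 · 2 = 2
  d = 246: 𝟙(246) · Id(246/246) = 1 · 1 = 1
Summing: (𝟙 * Id)(246) = 246 + 123 + 82 + 41 + 6 + 3 + 2 + 1 = 504.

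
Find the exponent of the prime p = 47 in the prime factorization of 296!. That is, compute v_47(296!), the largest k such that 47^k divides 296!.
v_47(296!) = 6

Legendre's formula: v_p(n!) = Σ_{k ≥ 1} ⌊n / p^k⌋. For p = 47, n = 296, the terms are:
  ⌊296/47^1⌋ = ⌊296/47⌋ = 6
(the next term ⌊296/47^2⌋ = 0, terminating the sum). Summing: v_47(296!) = 6 = 6.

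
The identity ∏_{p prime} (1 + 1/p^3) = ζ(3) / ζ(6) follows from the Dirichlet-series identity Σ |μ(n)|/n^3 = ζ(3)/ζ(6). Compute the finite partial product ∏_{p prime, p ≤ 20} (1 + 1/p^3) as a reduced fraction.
∏ = 223851228120576/189501362017825

The primes p ≤ 20 are [2, 3, 5, 7, 11, 13, 17, 19]. For each, (1 + 1/p^3) = (p^3 + 1)/p^3. Multiplying these fractions over p ∈ [2, 3, 5, 7, 11, 13, 17, 19] gives 223851228120576/189501362017825. (In the limit P → ∞ this tends to ζ(3)/ζ(6).)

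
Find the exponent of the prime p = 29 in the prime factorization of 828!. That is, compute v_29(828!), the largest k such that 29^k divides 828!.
v_29(828!) = 28

Legendre's formula: v_p(n!) = Σ_{k ≥ 1} ⌊n / p^k⌋. For p = 29, n = 828, the terms are:
  ⌊828/29^1⌋ = ⌊828/29⌋ = 28
(the next term ⌊828/29^2⌋ = 0, terminating the sum). Summing: v_29(828!) = 28 = 28.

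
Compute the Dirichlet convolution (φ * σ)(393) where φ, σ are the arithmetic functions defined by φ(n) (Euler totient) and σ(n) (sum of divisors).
(φ * σ)(393) = 1572

Divisors of 393: [1, 3, 131, 393]. For each d | 393:
  d = 1: φ(1) · σ(393/1) = 1 · 528 = 528
  d = 3: φ(3) · σ(393/3) = 2 · 132 = 264
  d = 131: φ(131) · σ(393/131) = 130 · 4 = 520
  d = 393: φ(393) · σ(393/393) = 260 · 1 = 260
Summing: (φ * σ)(393) = 528 + 264 + 520 + 260 = 1572.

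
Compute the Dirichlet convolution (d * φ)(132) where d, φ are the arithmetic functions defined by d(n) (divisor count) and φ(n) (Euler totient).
(d * φ)(132) = 336

Divisors of 132: [1, 2, 3, 4, 6, 11, 12, 22, 33, 44, 66, 132]. For each d | 132:
  d = 1: d(1) · φ(132/1) = 1 · 40 = 40
  d = 2: d(2) · φ(132/2) = 2 · 20 = 40
  d = 3: d(3) · φ(132/3) = 2 · 20 = 40
  d = 4: d(4) · φ(132/4) = 3 · 20 = 60
  d = 6: d(6) · φ(132/6) = 4 · 10 = 40
  d = 11: d(11) · φ(132/11) = 2 · 4 = 8
  d = 12: d(12) · φ(132/12) = 6 · 10 = 60
  d = 22: d(22) · φ(132/22) = 4 · 2 = 8
  d = 33: d(33) · φ(132/33) = 4 · 2 = 8
  d = 44: d(44) · φ(132/44) = 6 · 2 = 12
  d = 66: d(66) · φ(132/66) = 8 · 1 = 8
  d = 132: d(132) · φ(132/132) = 12 · 1 = 12
Summing: (d * φ)(132) = 40 + 40 + 40 + 60 + 40 + 8 + 60 + 8 + 8 + 12 + 8 + 12 = 336.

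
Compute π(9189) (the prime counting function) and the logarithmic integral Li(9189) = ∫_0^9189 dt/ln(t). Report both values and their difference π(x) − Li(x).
π(9189) = 1139;  Li(9189) ≈ 1157.68;  π(x) − Li(x) ≈ -18.68.

Direct count of primes ≤ 9189 gives π(9189) = 1139. Numerical evaluation of the logarithmic integral gives Li(9189) ≈ 1157.68. The difference π(x) − Li(x) ≈ -18.68 is typically negative for small/moderate x (Li(x) overestimates), though Littlewood's theorem shows this sign changes infinitely often.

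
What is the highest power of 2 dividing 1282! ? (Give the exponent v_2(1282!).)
v_2(1282!) = 1279

Legendre's formula: v_p(n!) = Σ_{k ≥ 1} ⌊n / p^k⌋. For p = 2, n = 1282, the terms are:
  ⌊1282/2^1⌋ = ⌊1282/2⌋ = 641
  ⌊1282/2^2⌋ = ⌊1282/4⌋ = 320
  ⌊1282/2^3⌋ = ⌊1282/8⌋ = 160
  ⌊1282/2^4⌋ = ⌊1282/16⌋ = 80
  ⌊1282/2^5⌋ = ⌊1282/32⌋ = 40
  ⌊1282/2^6⌋ = ⌊1282/64⌋ = 20
  ⌊1282/2^7⌋ = ⌊1282/128⌋ = 10
  ⌊1282/2^8⌋ = ⌊1282/256⌋ = 5
  ⌊1282/2^9⌋ = ⌊1282/512⌋ = 2
  ⌊1282/2^10⌋ = ⌊1282/1024⌋ = 1
(the next term ⌊1282/2^11⌋ = 0, terminating the sum). Summing: v_2(1282!) = 641 + 320 + 160 + 80 + 40 + 20 + 10 + 5 + 2 + 1 = 1279.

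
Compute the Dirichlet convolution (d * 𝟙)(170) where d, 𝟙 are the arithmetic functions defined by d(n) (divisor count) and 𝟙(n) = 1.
(d * 𝟙)(170) = 27

Divisors of 170: [1, 2, 5, 10, 17, 34, 85, 170]. For each d | 170:
  d = 1: d(1) · 𝟙(170/1) = 1 · 1 = 1
  d = 2: d(2) · 𝟙(170/2) = 2 · 1 = 2
  d = 5: d(5) · 𝟙(170/5) = 2 · 1 = 2
  d = 10: d(10) · 𝟙(170/10) = 4 · 1 = 4
  d = 17: d(17) · 𝟙(170/17) = 2 · 1 = 2
  d = 34: d(34) · 𝟙(170/34) = 4 · 1 = 4
  d = 85: d(85) · 𝟙(170/85) = 4 · 1 = 4
  d = 170: d(170) · 𝟙(170/170) = 8 · 1 = 8
Summing: (d * 𝟙)(170) = 1 + 2 + 2 + 4 + 2 + 4 + 4 + 8 = 27.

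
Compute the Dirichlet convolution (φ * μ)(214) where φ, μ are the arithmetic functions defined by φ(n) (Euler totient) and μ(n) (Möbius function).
(φ * μ)(214) = 0

Divisors of 214: [1, 2, 107, 214]. For each d | 214:
  d = 1: φ(1) · μ(214/1) = 1 · 1 = 1
  d = 2: φ(2) · μ(214/2) = 1 · -1 = -1
  d = 107: φ(107) · μ(214/107) = 106 · -1 = -106
  d = 214: φ(214) · μ(214/214) = 106 · 1 = 106
Summing: (φ * μ)(214) = 1 + -1 + -106 + 106 = 0.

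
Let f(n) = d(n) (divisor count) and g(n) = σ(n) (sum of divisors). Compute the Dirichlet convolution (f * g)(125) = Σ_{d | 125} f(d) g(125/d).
(d * σ)(125) = 240

Divisors of 125: [1, 5, 25, 125]. For each d | 125:
  d = 1: d(1) · σ(125/1) = 1 · 156 = 156
  d = 5: d(5) · σ(125/5) = 2 · 31 = 62
  d = 25: d(25) · σ(125/25) = 3 · 6 = 18
  d = 125: d(125) · σ(125/125) = 4 · 1 = 4
Summing: (d * σ)(125) = 156 + 62 + 18 + 4 = 240.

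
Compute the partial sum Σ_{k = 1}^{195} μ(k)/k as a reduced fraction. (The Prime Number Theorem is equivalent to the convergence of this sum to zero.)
Σ μ(k)/k = -43277238338814707352435871087729404219364080007991120795068950289487278357/2094340804123062964635950016266159511607730554966537454865305011530672742866

Values of μ(k) for 1 ≤ k ≤ 195: μ(1) = 1, μ(2) = -1, μ(3) = -1, μ(5) = -1, μ(6) = 1, μ(7) = -1, μ(10) = 1, μ(11) = -1, μ(13) = -1, μ(14) = 1, μ(15) = 1, μ(17) = -1, μ(19) = -1, μ(21) = 1, μ(22) = 1, μ(23) = -1, μ(26) = 1, μ(29) = -1, μ(30) = -1, μ(31) = -1, μ(33) = 1, μ(34) = 1, μ(35) = 1, μ(37) = -1, μ(38) = 1, μ(39) = 1, μ(41) = -1, μ(42) = -1, μ(43) = -1, μ(46) = 1, μ(47) = -1, μ(51) = 1, μ(53) = -1, μ(55) = 1, μ(57) = 1, μ(58) = 1, μ(59) = -1, μ(61) = -1, μ(62) = 1, μ(65) = 1, μ(66) = -1, μ(67) = -1, μ(69) = 1, μ(70) = -1, μ(71) = -1, μ(73) = -1, μ(74) = 1, μ(77) = 1, μ(78) = -1, μ(79) = -1, μ(82) = 1, μ(83) = -1, μ(85) = 1, μ(86) = 1, μ(87) = 1, μ(89) = -1, μ(91) = 1, μ(93) = 1, μ(94) = 1, μ(95) = 1, μ(97) = -1, μ(101) = -1, μ(102) = -1, μ(103) = -1, μ(105) = -1, μ(106) = 1, μ(107) = -1, μ(109) = -1, μ(110) = -1, μ(111) = 1, μ(113) = -1, μ(114) = -1, μ(115) = 1, μ(118) = 1, μ(119) = 1, μ(122) = 1, μ(123) = 1, μ(127) = -1, μ(129) = 1, μ(130) = -1, μ(131) = -1, μ(133) = 1, μ(134) = 1, μ(137) = -1, μ(138) = -1, μ(139) = -1, μ(141) = 1, μ(142) = 1, μ(143) = 1, μ(145) = 1, μ(146) = 1, μ(149) = -1, μ(151) = -1, μ(154) = -1, μ(155) = 1, μ(157) = -1, μ(158) = 1, μ(159) = 1, μ(161) = 1, μ(163) = -1, μ(165) = -1, μ(166) = 1, μ(167) = -1, μ(170) = -1, μ(173) = -1, μ(174) = -1, μ(177) = 1, μ(178) = 1, μ(179) = -1, μ(181) = -1, μ(182) = -1, μ(183) = 1, μ(185) = 1, μ(186) = -1, μ(187) = 1, μ(190) = -1, μ(191) = -1, μ(193) = -1, μ(194) = 1, μ(195) = -1, with μ = 0 on non-squarefree integers. Summing μ(k)/k for k where μ(k) ≠ 0 gives -43277238338814707352435871087729404219364080007991120795068950289487278357/2094340804123062964635950016266159511607730554966537454865305011530672742866 ≈ -0.0207. (PNT ⟺ this sum → 0 as n → ∞.)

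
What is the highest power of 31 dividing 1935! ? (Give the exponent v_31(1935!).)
v_31(1935!) = 64

Legendre's formula: v_p(n!) = Σ_{k ≥ 1} ⌊n / p^k⌋. For p = 31, n = 1935, the terms are:
  ⌊1935/31^1⌋ = ⌊1935/31⌋ = 62
  ⌊1935/31^2⌋ = ⌊1935/961⌋ = 2
(the next term ⌊1935/31^3⌋ = 0, terminating the sum). Summing: v_31(1935!) = 62 + 2 = 64.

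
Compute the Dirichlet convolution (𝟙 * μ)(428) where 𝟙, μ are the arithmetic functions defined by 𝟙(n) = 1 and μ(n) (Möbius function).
(𝟙 * μ)(428) = 0

Divisors of 428: [1, 2, 4, 107, 214, 428]. For each d | 428:
  d = 1: 𝟙(1) · μ(428/1) = 1 · 0 = 0
  d = 2: 𝟙(2) · μ(428/2) = 1 · 1 = 1
  d = 4: 𝟙(4) · μ(428/4) = 1 · -1 = -1
  d = 107: 𝟙(107) · μ(428/107) = 1 · 0 = 0
  d = 214: 𝟙(214) · μ(428/214) = 1 · -1 = -1
  d = 428: 𝟙(428) · μ(428/428) = 1 · 1 = 1
Summing: (𝟙 * μ)(428) = 0 + 1 + -1 + 0 + -1 + 1 = 0.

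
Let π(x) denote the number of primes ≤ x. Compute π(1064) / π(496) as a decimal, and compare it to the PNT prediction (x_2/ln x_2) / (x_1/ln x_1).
π(1064)/π(496) = 179/94 ≈ 1.9043;  PNT prediction ≈ 1.9103.

π(496) = 94 and π(1064) = 179, so π(1064)/π(496) ≈ 1.9043. The PNT-predicted ratio is (1064/ln(1064)) / (496/ln(496)) ≈ 1.9103. The two agree to within a few percent, as expected.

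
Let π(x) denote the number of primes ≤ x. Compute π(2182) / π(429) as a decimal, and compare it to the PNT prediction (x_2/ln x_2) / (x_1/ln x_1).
π(2182)/π(429) = 327/82 ≈ 3.9878;  PNT prediction ≈ 4.0102.

π(429) = 82 and π(2182) = 327, so π(2182)/π(429) ≈ 3.9878. The PNT-predicted ratio is (2182/ln(2182)) / (429/ln(429)) ≈ 4.0102. The two agree to within a few percent, as expected.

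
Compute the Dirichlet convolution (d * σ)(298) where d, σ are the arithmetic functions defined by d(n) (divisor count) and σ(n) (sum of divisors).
(d * σ)(298) = 760

Divisors of 298: [1, 2, 149, 298]. For each d | 298:
  d = 1: d(1) · σ(298/1) = 1 · 450 = 450
  d = 2: d(2) · σ(298/2) = 2 · 150 = 300
  d = 149: d(149) · σ(298/149) = 2 · 3 = 6
  d = 298: d(298) · σ(298/298) = 4 · 1 = 4
Summing: (d * σ)(298) = 450 + 300 + 6 + 4 = 760.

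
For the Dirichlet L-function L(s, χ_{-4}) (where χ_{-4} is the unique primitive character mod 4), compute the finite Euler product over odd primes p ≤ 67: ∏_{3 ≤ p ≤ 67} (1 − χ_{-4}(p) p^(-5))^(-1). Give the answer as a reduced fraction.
∏ = 37979204647637350516760877329690181347337250286656304892593349955377546774080367593893487696930042429/38125690090169221251718118687086971940856605396725095947148046662410194981822835725803035469807616000

The odd primes p ≤ 67 are [3, 5, 7, 11, 13, 17, 19, 23, 29, 31, 37, 41, 43, 47, 53, 59, 61, 67]. For each, χ(p) = 1 if p ≡ 1 mod 4, χ(p) = −1 if p ≡ 3 mod 4. Taking (1 − χ(p)/p^5)^(-1) = p^5/(p^5 − χ(p)): (1 − (-1)/3^5)^(-1) · (1 − (1)/5^5)^(-1) · (1 − (-1)/7^5)^(-1) · (1 − (-1)/11^5)^(-1) · (1 − (1)/13^5)^(-1) · (1 − (1)/17^5)^(-1) · (1 − (-1)/19^5)^(-1) · (1 − (-1)/23^5)^(-1) · (1 − (1)/29^5)^(-1) · (1 − (-1)/31^5)^(-1) · (1 − (1)/37^5)^(-1) · (1 − (1)/41^5)^(-1) · (1 − (-1)/43^5)^(-1) · (1 − (-1)/47^5)^(-1) · (1 − (1)/53^5)^(-1) · (1 − (-1)/59^5)^(-1) · (1 − (1)/61^5)^(-1) · (1 − (-1)/67^5)^(-1) = 37979204647637350516760877329690181347337250286656304892593349955377546774080367593893487696930042429/38125690090169221251718118687086971940856605396725095947148046662410194981822835725803035469807616000.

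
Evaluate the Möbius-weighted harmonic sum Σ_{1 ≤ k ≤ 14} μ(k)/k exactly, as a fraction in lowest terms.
Σ μ(k)/k = -89/15015

Values of μ(k) for 1 ≤ k ≤ 14: μ(1) = 1, μ(2) = -1, μ(3) = -1, μ(5) = -1, μ(6) = 1, μ(7) = -1, μ(10) = 1, μ(11) = -1, μ(13) = -1, μ(14) = 1, with μ = 0 on non-squarefree integers. Summing μ(k)/k for k where μ(k) ≠ 0 gives -89/15015 ≈ -0.0059. (PNT ⟺ this sum → 0 as n → ∞.)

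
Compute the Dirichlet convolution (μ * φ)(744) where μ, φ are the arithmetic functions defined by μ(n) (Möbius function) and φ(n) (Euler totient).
(μ * φ)(744) = 58

Divisors of 744: [1, 2, 3, 4, 6, 8, 12, 24, 31, 62, 93, 124, 186, 248, 372, 744]. For each d | 744:
  d = 1: μ(1) · φ(744/1) = 1 · 240 = 240
  d = 2: μ(2) · φ(744/2) = -1 · 120 = -120
  d = 3: μ(3) · φ(744/3) = -1 · 120 = -120
  d = 4: μ(4) · φ(744/4) = 0 · 60 = 0
  d = 6: μ(6) · φ(744/6) = 1 · 60 = 60
  d = 8: μ(8) · φ(744/8) = 0 · 60 = 0
  d = 12: μ(12) · φ(744/12) = 0 · 30 = 0
  d = 24: μ(24) · φ(744/24) = 0 · 30 = 0
  d = 31: μ(31) · φ(744/31) = -1 · 8 = -8
  d = 62: μ(62) · φ(744/62) = 1 · 4 = 4
  d = 93: μ(93) · φ(744/93) = 1 · 4 = 4
  d = 124: μ(124) · φ(744/124) = 0 · 2 = 0
  d = 186: μ(186) · φ(744/186) = -1 · 2 = -2
  d = 248: μ(248) · φ(744/248) = 0 · 2 = 0
  d = 372: μ(372) · φ(744/372) = 0 · 1 = 0
  d = 744: μ(744) · φ(744/744) = 0 · 1 = 0
Summing: (μ * φ)(744) = 240 + -120 + -120 + 0 + 60 + 0 + 0 + 0 + -8 + 4 + 4 + 0 + -2 + 0 + 0 + 0 = 58.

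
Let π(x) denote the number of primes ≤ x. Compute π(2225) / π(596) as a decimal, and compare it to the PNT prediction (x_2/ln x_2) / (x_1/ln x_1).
π(2225)/π(596) = 331/108 ≈ 3.0648;  PNT prediction ≈ 3.0952.

π(596) = 108 and π(2225) = 331, so π(2225)/π(596) ≈ 3.0648. The PNT-predicted ratio is (2225/ln(2225)) / (596/ln(596)) ≈ 3.0952. The two agree to within a few percent, as expected.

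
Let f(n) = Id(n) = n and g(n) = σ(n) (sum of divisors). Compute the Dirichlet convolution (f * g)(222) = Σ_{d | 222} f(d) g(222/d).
(Id * σ)(222) = 2625

Divisors of 222: [1, 2, 3, 6, 37, 74, 111, 222]. For each d | 222:
  d = 1: Id(1) · σ(222/1) = 1 · 456 = 456
  d = 2: Id(2) · σ(222/2) = 2 · 152 = 304
  d = 3: Id(3) · σ(222/3) = 3 · 114 = 342
  d = 6: Id(6) · σ(222/6) = 6 · 38 = 228
  d = 37: Id(37) · σ(222/37) = 37 · 12 = 444
  d = 74: Id(74) · σ(222/74) = 74 · 4 = 296
  d = 111: Id(111) · σ(222/111) = 111 · 3 = 333
  d = 222: Id(222) · σ(222/222) = 222 · 1 = 222
Summing: (Id * σ)(222) = 456 + 304 + 342 + 228 + 444 + 296 + 333 + 222 = 2625.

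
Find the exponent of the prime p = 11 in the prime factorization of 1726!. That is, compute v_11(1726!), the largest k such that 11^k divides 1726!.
v_11(1726!) = 171

Legendre's formula: v_p(n!) = Σ_{k ≥ 1} ⌊n / p^k⌋. For p = 11, n = 1726, the terms are:
  ⌊1726/11^1⌋ = ⌊1726/11⌋ = 156
  ⌊1726/11^2⌋ = ⌊1726/121⌋ = 14
  ⌊1726/11^3⌋ = ⌊1726/1331⌋ = 1
(the next term ⌊1726/11^4⌋ = 0, terminating the sum). Summing: v_11(1726!) = 156 + 14 + 1 = 171.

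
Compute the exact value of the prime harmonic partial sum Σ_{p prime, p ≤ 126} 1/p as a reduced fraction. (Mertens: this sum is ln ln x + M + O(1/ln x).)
Σ 1/p = 58472171373748331322981543916880425472323867753/31610054640417607788145206291543662493274686990

π(126) = 30, so the primes ≤ 126 are [2, 3, 5, 7, 11, 13, 17, 19, 23, 29, 31, 37, 41, 43, 47, 53, 59, 61, 67, 71, 73, 79, 83, 89, 97, 101, 103, 107, 109, 113]. Summing 1/p over these primes: 58472171373748331322981543916880425472323867753/31610054640417607788145206291543662493274686990 ≈ 1.8498. Mertens estimate ln ln(126) + 0.2615 ≈ 1.8376.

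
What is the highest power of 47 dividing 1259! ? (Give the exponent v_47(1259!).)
v_47(1259!) = 26

Legendre's formula: v_p(n!) = Σ_{k ≥ 1} ⌊n / p^k⌋. For p = 47, n = 1259, the terms are:
  ⌊1259/47^1⌋ = ⌊1259/47⌋ = 26
(the next term ⌊1259/47^2⌋ = 0, terminating the sum). Summing: v_47(1259!) = 26 = 26.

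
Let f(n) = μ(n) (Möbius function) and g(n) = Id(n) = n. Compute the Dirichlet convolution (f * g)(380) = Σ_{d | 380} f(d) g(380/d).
(μ * Id)(380) = 144

Divisors of 380: [1, 2, 4, 5, 10, 19, 20, 38, 76, 95, 190, 380]. For each d | 380:
  d = 1: μ(1) · Id(380/1) = 1 · 380 = 380
  d = 2: μ(2) · Id(380/2) = -1 · 190 = -190
  d = 4: μ(4) · Id(380/4) = 0 · 95 = 0
  d = 5: μ(5) · Id(380/5) = -1 · 76 = -76
  d = 10: μ(10) · Id(380/10) = 1 · 38 = 38
  d = 19: μ(19) · Id(380/19) = -1 · 20 = -20
  d = 20: μ(20) · Id(380/20) = 0 · 19 = 0
  d = 38: μ(38) · Id(380/38) = 1 · 10 = 10
  d = 76: μ(76) · Id(380/76) = 0 · 5 = 0
  d = 95: μ(95) · Id(380/95) = 1 · 4 = 4
  d = 190: μ(190) · Id(380/190) = -1 · 2 = -2
  d = 380: μ(380) · Id(380/380) = 0 · 1 = 0
Summing: (μ * Id)(380) = 380 + -190 + 0 + -76 + 38 + -20 + 0 + 10 + 0 + 4 + -2 + 0 = 144.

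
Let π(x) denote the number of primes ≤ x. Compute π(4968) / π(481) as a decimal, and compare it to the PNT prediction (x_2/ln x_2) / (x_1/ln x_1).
π(4968)/π(481) = 664/92 ≈ 7.2174;  PNT prediction ≈ 7.4949.

π(481) = 92 and π(4968) = 664, so π(4968)/π(481) ≈ 7.2174. The PNT-predicted ratio is (4968/ln(4968)) / (481/ln(481)) ≈ 7.4949. The two agree to within a few percent, as expected.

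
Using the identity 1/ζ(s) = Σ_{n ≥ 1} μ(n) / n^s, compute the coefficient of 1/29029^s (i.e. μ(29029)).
μ(29029) = 1

Factor n = 29029 = 7 · 11 · 13 · 29. μ(n) = 0 if any exponent ≥ 2 (not squarefree); otherwise μ(n) = (−1)^{ω(n)} where ω(n) is the number of distinct prime factors. Applying: μ(29029) = 1.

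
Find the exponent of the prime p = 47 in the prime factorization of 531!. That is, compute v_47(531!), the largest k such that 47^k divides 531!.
v_47(531!) = 11

Legendre's formula: v_p(n!) = Σ_{k ≥ 1} ⌊n / p^k⌋. For p = 47, n = 531, the terms are:
  ⌊531/47^1⌋ = ⌊531/47⌋ = 11
(the next term ⌊531/47^2⌋ = 0, terminating the sum). Summing: v_47(531!) = 11 = 11.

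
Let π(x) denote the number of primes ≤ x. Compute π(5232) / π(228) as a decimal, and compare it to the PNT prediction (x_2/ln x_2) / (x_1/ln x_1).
π(5232)/π(228) = 695/49 ≈ 14.1837;  PNT prediction ≈ 14.5505.

π(228) = 49 and π(5232) = 695, so π(5232)/π(228) ≈ 14.1837. The PNT-predicted ratio is (5232/ln(5232)) / (228/ln(228)) ≈ 14.5505. The two agree to within a few percent, as expected.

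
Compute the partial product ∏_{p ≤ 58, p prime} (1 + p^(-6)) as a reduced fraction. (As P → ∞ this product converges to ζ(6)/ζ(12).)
∏ = 360549358903447598496102606972302575686854635195266223026920975630213276302501208168000000/354490140797970318435085924328566932610522860437094896232244152761372626351680260596056897

The primes p ≤ 58 are [2, 3, 5, 7, 11, 13, 17, 19, 23, 29, 31, 37, 41, 43, 47, 53]. For each, (1 + 1/p^6) = (p^6 + 1)/p^6. Multiplying these fractions over p ∈ [2, 3, 5, 7, 11, 13, 17, 19, 23, 29, 31, 37, 41, 43, 47, 53] gives 360549358903447598496102606972302575686854635195266223026920975630213276302501208168000000/354490140797970318435085924328566932610522860437094896232244152761372626351680260596056897. (In the limit P → ∞ this tends to ζ(6)/ζ(12).)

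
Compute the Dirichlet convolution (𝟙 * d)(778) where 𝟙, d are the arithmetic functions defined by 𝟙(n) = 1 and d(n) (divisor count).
(𝟙 * d)(778) = 9

Divisors of 778: [1, 2, 389, 778]. For each d | 778:
  d = 1: 𝟙(1) · d(778/1) = 1 · 4 = 4
  d = 2: 𝟙(2) · d(778/2) = 1 · 2 = 2
  d = 389: 𝟙(389) · d(778/389) = 1 · 2 = 2
  d = 778: 𝟙(778) · d(778/778) = 1 · 1 = 1
Summing: (𝟙 * d)(778) = 4 + 2 + 2 + 1 = 9.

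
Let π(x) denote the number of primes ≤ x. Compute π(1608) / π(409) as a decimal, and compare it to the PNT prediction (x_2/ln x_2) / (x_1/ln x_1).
π(1608)/π(409) = 253/80 ≈ 3.1625;  PNT prediction ≈ 3.2025.

π(409) = 80 and π(1608) = 253, so π(1608)/π(409) ≈ 3.1625. The PNT-predicted ratio is (1608/ln(1608)) / (409/ln(409)) ≈ 3.2025. The two agree to within a few percent, as expected.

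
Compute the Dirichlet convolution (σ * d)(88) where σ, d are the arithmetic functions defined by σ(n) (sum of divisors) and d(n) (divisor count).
(σ * d)(88) = 588

Divisors of 88: [1, 2, 4, 8, 11, 22, 44, 88]. For each d | 88:
  d = 1: σ(1) · d(88/1) = 1 · 8 = 8
  d = 2: σ(2) · d(88/2) = 3 · 6 = 18
  d = 4: σ(4) · d(88/4) = 7 · 4 = 28
  d = 8: σ(8) · d(88/8) = 15 · 2 = 30
  d = 11: σ(11) · d(88/11) = 12 · 4 = 48
  d = 22: σ(22) · d(88/22) = 36 · 3 = 108
  d = 44: σ(44) · d(88/44) = 84 · 2 = 168
  d = 88: σ(88) · d(88/88) = 180 · 1 = 180
Summing: (σ * d)(88) = 8 + 18 + 28 + 30 + 48 + 108 + 168 + 180 = 588.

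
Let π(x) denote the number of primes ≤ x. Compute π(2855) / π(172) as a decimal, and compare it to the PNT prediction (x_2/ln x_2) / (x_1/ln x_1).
π(2855)/π(172) = 414/39 ≈ 10.6154;  PNT prediction ≈ 10.7383.

π(172) = 39 and π(2855) = 414, so π(2855)/π(172) ≈ 10.6154. The PNT-predicted ratio is (2855/ln(2855)) / (172/ln(172)) ≈ 10.7383. The two agree to within a few percent, as expected.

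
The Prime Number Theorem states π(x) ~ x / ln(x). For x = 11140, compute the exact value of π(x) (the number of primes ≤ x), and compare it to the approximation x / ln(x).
π(11140) = 1349;  x/ln(x) ≈ 1195.50;  relative error ≈ 11.38%.

Directly count primes up to 11140: π(11140) = 1349. The PNT approximation gives 11140/ln(11140) ≈ 11140/9.31830 ≈ 1195.50. Relative error (π(x) − x/ln(x)) / π(x) ≈ 11.38%; the approximation is known to undercount slightly (Li(x) is a better estimate).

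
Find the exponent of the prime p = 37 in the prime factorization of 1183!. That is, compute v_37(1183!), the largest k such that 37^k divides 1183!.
v_37(1183!) = 31

Legendre's formula: v_p(n!) = Σ_{k ≥ 1} ⌊n / p^k⌋. For p = 37, n = 1183, the terms are:
  ⌊1183/37^1⌋ = ⌊1183/37⌋ = 31
(the next term ⌊1183/37^2⌋ = 0, terminating the sum). Summing: v_37(1183!) = 31 = 31.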